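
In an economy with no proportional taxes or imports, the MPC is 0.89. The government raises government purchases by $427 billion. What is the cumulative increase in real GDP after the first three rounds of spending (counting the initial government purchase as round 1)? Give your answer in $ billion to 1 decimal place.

$1,145.3 billion

Round 1 adds ΔG = $427 billion; each later round is MPC = 0.89 times the previous.
After 3 rounds: 427 + 380.03 + 338.2267 = ΔG·(1 − c^3)/(1 − c) = 427 × (1 − 0.704969)/0.11 ≈ $1,145.3 billion.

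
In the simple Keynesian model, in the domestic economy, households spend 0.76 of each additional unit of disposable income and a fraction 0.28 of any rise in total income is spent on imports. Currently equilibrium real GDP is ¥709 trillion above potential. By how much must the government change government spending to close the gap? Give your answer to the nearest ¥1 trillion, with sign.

−¥369 trillion

Spending multiplier = 1/(1 − c + m) = 1/(1 − 0.76 + 0.28) = 1/0.52 ≈ 1.923.
Need ΔY = −¥709 trillion, so ΔG = ΔY/k = (−¥709 trillion) × 0.52 ≈ −¥369 trillion.
The government should cut government spending by ¥369 trillion.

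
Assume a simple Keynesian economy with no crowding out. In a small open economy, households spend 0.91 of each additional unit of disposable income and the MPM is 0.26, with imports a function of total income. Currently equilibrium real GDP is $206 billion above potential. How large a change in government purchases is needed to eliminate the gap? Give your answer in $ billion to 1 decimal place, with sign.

−$72.1 billion

Spending multiplier = 1/(1 − c + m) = 1/(1 − 0.91 + 0.26) = 1/0.35 ≈ 2.857.
Need ΔY = −$206 billion, so ΔG = ΔY/k = (−$206 billion) × 0.35 = −$72.1 billion.
The government should cut government purchases by $72.1 billion.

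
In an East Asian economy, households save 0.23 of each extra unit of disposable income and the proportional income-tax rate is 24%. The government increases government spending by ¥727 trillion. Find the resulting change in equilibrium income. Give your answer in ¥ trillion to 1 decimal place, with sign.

+¥1,752.7 trillion

MPC = 1 − MPS = 1 − 0.23 = 0.77.
Government-spending multiplier = 1/(1 − c(1−t)) = 1/(1 − 0.77×0.76) = 1/0.4148 ≈ 2.411.
ΔY = k × ΔG = (+¥727 trillion) / 0.4148 ≈ +¥1,752.7 trillion.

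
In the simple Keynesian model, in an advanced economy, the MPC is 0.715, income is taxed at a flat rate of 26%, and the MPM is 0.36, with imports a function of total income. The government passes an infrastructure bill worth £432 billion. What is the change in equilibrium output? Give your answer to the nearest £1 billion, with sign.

Government-spending multiplier = 1/(1 − c(1−t) + m) = 1/(1 − 0.715×0.74 + 0.36) = 1/0.8309 ≈ 1.204.
ΔY = k × ΔG = (+£432 billion) / 0.8309 ≈ +£520 billion.

+£520 billion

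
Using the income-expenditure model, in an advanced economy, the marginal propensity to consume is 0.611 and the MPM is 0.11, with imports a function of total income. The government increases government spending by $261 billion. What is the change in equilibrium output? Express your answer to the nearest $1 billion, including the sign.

Government-spending multiplier = 1/(1 − c + m) = 1/(1 − 0.611 + 0.11) = 1/0.499 ≈ 2.004.
ΔY = k × ΔG = (+$261 billion) / 0.499 ≈ +$523 billion.

+$523 billion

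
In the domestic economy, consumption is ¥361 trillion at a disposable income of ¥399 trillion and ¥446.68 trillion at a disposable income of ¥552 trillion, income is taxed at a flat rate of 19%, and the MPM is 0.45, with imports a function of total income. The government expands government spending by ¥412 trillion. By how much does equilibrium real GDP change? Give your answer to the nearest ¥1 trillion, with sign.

+¥413 trillion

MPC = ΔC/ΔYd = (446.68 − 361)/(552 − 399) = 85.68/153 = 0.56.
Spending multiplier = 1/(1 − c(1−t) + m) = 1/(1 − 0.56×0.81 + 0.45) = 1/0.9964 ≈ 1.004.
ΔY = k × ΔG = (+¥412 trillion) / 0.9964 ≈ +¥413 trillion.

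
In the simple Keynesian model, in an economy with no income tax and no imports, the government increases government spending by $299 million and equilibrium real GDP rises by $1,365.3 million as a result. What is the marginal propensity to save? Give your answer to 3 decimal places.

0.219

Implied spending multiplier k = ΔY/ΔG = 1,365.3/299 ≈ 4.5662.
Since k = 1/(1 − MPC), MPC = 1 − 1/k = 1 − ΔG/ΔY = 1 − 299/1,365.3 ≈ 0.781.
MPS = 1 − MPC = 0.219.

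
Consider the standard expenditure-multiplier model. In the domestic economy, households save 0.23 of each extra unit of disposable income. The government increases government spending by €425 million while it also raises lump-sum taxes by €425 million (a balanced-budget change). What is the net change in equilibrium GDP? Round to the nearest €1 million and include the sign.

MPC = 1 − MPS = 1 − 0.23 = 0.77.
Expenditure multiplier = 1/(1 − MPC) = 1/(1 − 0.77) = 1/0.23 ≈ 4.348.
ΔG contributes k·ΔG = (+€425 million) / 0.23 ≈ +€1,847.8 million.
ΔT of +€425 million changes first-round spending by −c·ΔT = −€327.25 million, contributing k·(−c·ΔT) = (−€327.25 million) / 0.23 ≈ −€1,422.8 million.
With ΔG = ΔT and no other leakages, the balanced-budget multiplier is 1, so ΔY = ΔG = +€425 million.

+€425 million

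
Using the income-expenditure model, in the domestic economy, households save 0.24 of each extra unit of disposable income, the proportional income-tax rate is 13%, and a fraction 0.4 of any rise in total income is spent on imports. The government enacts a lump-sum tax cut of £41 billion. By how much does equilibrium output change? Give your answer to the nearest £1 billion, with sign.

MPC = 1 − MPS = 1 − 0.24 = 0.76.
A lump-sum tax change of −£41 billion shifts disposable income by +£41 billion; first-round consumption changes by −c × ΔT = −0.76 × (−£41 billion) = +£31.16 billion.
Expenditure multiplier = 1/(1 − c(1−t) + m) = 1/(1 − 0.76×0.87 + 0.4) = 1/0.7388 ≈ 1.354.
The tax multiplier is −c × k ≈ −1.029, so ΔY = k × (−c·ΔT) = (+£31.16 billion) / 0.7388 ≈ +£42 billion.

+£42 billion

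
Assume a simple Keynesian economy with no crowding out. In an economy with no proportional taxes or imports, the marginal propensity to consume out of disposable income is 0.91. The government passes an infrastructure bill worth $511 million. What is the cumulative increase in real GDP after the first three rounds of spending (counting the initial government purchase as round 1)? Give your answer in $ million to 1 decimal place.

Round 1 adds ΔG = $511 million; each later round is MPC = 0.91 times the previous.
After 3 rounds: 511 + 465.01 + 423.1591 = ΔG·(1 − c^3)/(1 − c) = 511 × (1 − 0.753571)/0.09 ≈ $1,399.2 million.

$1,399.2 million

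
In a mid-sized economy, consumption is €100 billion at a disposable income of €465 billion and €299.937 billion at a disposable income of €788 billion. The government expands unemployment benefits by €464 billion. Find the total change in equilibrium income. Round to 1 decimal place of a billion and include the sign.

MPC = ΔC/ΔYd = (299.937 − 100)/(788 − 465) = 199.937/323 = 0.619.
The transfer change shifts disposable income by +€464 billion, so first-round consumption changes by c·ΔTR = 0.619 × (+€464 billion) = +€287.216 billion.
Expenditure multiplier = 1/(1 − MPC) = 1/(1 − 0.619) = 1/0.381 ≈ 2.625.
The transfer multiplier is c × k ≈ 1.625, so ΔY = k × (c·ΔTR) = (+€287.216 billion) / 0.381 ≈ +€753.8 billion.

+€753.8 billion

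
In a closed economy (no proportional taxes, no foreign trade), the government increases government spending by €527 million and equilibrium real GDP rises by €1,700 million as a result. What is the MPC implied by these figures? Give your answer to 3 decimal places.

0.690

Implied spending multiplier k = ΔY/ΔG = 1,700/527 ≈ 3.2258.
Since k = 1/(1 − MPC), MPC = 1 − 1/k = 1 − ΔG/ΔY = 1 − 527/1,700 = 0.690.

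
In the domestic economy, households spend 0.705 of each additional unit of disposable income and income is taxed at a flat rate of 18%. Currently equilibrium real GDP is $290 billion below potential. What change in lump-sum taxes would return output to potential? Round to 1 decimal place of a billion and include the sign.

Spending multiplier = 1/(1 − c(1−t)) = 1/(1 − 0.705×0.82) = 1/0.4219 ≈ 2.37.
Tax multiplier = −c·k = −0.705/0.4219 ≈ −1.671. Need ΔY = +$290 billion, so ΔT = ΔY/(−c·k) = −(+$290 billion) × 0.4219 / 0.705 ≈ −$173.5 billion.
The government should cut lump-sum taxes by $173.5 billion.

−$173.5 billion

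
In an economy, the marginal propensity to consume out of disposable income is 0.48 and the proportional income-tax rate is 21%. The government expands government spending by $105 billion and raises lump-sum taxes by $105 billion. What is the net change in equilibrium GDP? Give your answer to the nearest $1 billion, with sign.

Expenditure multiplier = 1/(1 − c(1−t)) = 1/(1 − 0.48×0.79) = 1/0.6208 ≈ 1.611.
ΔG contributes k·ΔG = (+$105 billion) / 0.6208 ≈ +$169.1 billion.
ΔT of +$105 billion changes first-round spending by −c·ΔT = −$50.4 billion, contributing k·(−c·ΔT) = (−$50.4 billion) / 0.6208 ≈ −$81.2 billion.
Net ΔY = k(ΔG − c·ΔT) = (+$54.6 billion) / 0.6208 ≈ +$88 billion.

+$88 billion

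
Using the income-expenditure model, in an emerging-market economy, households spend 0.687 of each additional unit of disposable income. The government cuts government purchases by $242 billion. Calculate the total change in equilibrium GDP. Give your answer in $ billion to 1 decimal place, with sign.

−$773.2 billion

Spending multiplier = 1/(1 − MPC) = 1/(1 − 0.687) = 1/0.313 ≈ 3.195.
ΔY = k × ΔG = (−$242 billion) / 0.313 ≈ −$773.2 billion.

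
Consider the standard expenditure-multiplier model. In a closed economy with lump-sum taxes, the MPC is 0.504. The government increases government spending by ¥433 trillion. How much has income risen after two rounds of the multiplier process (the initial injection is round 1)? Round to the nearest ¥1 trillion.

Round 1 adds ΔG = ¥433 trillion; each later round is MPC = 0.504 times the previous.
After 2 rounds: 433 + 218.232 = ΔG·(1 − c^2)/(1 − c) = 433 × (1 − 0.254016)/0.496 ≈ ¥651 trillion.

¥651 trillion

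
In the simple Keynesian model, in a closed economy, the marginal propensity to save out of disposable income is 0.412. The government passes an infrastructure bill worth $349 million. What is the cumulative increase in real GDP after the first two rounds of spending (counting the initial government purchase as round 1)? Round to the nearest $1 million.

MPC = 1 − MPS = 1 − 0.412 = 0.588.
Round 1 adds ΔG = $349 million; each later round is MPC = 0.588 times the previous.
After 2 rounds: 349 + 205.212 = ΔG·(1 − c^2)/(1 − c) = 349 × (1 − 0.345744)/0.412 ≈ $554 million.

$554 million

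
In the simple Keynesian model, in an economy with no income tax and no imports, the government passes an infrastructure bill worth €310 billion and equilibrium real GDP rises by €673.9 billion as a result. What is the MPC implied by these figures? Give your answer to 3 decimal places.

0.540

Implied spending multiplier k = ΔY/ΔG = 673.9/310 ≈ 2.1739.
Since k = 1/(1 − MPC), MPC = 1 − 1/k = 1 − ΔG/ΔY = 1 − 310/673.9 ≈ 0.540.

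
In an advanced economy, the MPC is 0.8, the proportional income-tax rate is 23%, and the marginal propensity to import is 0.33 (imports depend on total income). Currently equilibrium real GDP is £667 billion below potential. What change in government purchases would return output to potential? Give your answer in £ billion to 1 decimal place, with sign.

+£476.2 billion

Spending multiplier = 1/(1 − c(1−t) + m) = 1/(1 − 0.8×0.77 + 0.33) = 1/0.714 ≈ 1.401.
Need ΔY = +£667 billion, so ΔG = ΔY/k = (+£667 billion) × 0.714 ≈ +£476.2 billion.
The government should increase government purchases by £476.2 billion.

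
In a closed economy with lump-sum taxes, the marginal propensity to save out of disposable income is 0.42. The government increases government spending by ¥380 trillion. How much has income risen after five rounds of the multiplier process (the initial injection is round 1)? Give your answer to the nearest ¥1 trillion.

MPC = 1 − MPS = 1 − 0.42 = 0.58.
Round 1 adds ΔG = ¥380 trillion; each later round is MPC = 0.58 times the previous.
After 5 rounds: 380 + 220.4 + 127.832 + 74.14256 + 43.0026848 = ΔG·(1 − c^5)/(1 − c) = 380 × (1 − 0.0656356768)/0.42 ≈ ¥845 trillion.

¥845 trillion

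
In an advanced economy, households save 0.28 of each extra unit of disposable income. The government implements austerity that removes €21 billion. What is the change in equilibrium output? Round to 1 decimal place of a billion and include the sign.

MPC = 1 − MPS = 1 − 0.28 = 0.72.
Spending multiplier = 1/(1 − MPC) = 1/(1 − 0.72) = 1/0.28 ≈ 3.571.
ΔY = k × ΔG = (−€21 billion) / 0.28 = −€75 billion.

−€75.0 billion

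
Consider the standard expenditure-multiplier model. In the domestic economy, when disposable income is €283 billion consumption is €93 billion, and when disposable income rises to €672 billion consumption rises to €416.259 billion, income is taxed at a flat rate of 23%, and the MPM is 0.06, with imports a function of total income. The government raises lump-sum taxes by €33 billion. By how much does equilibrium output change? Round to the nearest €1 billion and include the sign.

−€65 billion

MPC = ΔC/ΔYd = (416.259 − 93)/(672 − 283) = 323.259/389 = 0.831.
A lump-sum tax change of +€33 billion shifts disposable income by −€33 billion; first-round consumption changes by −c × ΔT = −0.831 × (+€33 billion) = −€27.423 billion.
Expenditure multiplier = 1/(1 − c(1−t) + m) = 1/(1 − 0.831×0.77 + 0.06) = 1/0.42013 ≈ 2.38.
The tax multiplier is −c × k ≈ −1.978, so ΔY = k × (−c·ΔT) = (−€27.423 billion) / 0.42013 ≈ −€65 billion.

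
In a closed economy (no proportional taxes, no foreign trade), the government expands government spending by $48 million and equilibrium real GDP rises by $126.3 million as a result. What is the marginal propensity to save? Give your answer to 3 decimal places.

0.380

Implied spending multiplier k = ΔY/ΔG = 126.3/48 ≈ 2.6313.
Since k = 1/(1 − MPC), MPC = 1 − 1/k = 1 − ΔG/ΔY = 1 − 48/126.3 ≈ 0.620.
MPS = 1 − MPC = 0.380.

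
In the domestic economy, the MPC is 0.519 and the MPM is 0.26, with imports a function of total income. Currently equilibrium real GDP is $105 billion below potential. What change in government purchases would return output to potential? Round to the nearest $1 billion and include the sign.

+$78 billion

Spending multiplier = 1/(1 − c + m) = 1/(1 − 0.519 + 0.26) = 1/0.741 ≈ 1.35.
Need ΔY = +$105 billion, so ΔG = ΔY/k = (+$105 billion) × 0.741 ≈ +$78 billion.
The government should increase government purchases by $78 billion.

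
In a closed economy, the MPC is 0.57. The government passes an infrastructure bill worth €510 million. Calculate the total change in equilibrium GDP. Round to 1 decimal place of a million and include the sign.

+€1,186.0 million

Spending multiplier = 1/(1 − MPC) = 1/(1 − 0.57) = 1/0.43 ≈ 2.326.
ΔY = k × ΔG = (+€510 million) / 0.43 ≈ +€1,186 million.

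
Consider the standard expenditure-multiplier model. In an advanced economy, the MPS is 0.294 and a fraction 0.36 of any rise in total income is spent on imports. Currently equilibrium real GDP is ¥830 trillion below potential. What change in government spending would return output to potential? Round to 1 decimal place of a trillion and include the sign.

MPC = 1 − MPS = 1 − 0.294 = 0.706.
Spending multiplier = 1/(1 − c + m) = 1/(1 − 0.706 + 0.36) = 1/0.654 ≈ 1.529.
Need ΔY = +¥830 trillion, so ΔG = ΔY/k = (+¥830 trillion) × 0.654 ≈ +¥542.8 trillion.
The government should increase government spending by ¥542.8 trillion.

+¥542.8 trillion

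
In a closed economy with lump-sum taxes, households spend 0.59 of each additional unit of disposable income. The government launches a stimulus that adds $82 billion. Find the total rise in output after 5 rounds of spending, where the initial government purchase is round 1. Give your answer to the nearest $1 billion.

$186 billion

Round 1 adds ΔG = $82 billion; each later round is MPC = 0.59 times the previous.
After 5 rounds: 82 + 48.38 + 28.5442 + 16.841078 + 9.93623602 = ΔG·(1 − c^5)/(1 − c) = 82 × (1 − 0.0714924299)/0.41 ≈ $186 billion.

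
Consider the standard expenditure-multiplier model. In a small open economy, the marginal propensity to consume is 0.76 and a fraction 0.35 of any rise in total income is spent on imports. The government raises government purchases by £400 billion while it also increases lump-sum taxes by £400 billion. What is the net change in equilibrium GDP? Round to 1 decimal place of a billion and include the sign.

+£162.7 billion

Expenditure multiplier = 1/(1 − c + m) = 1/(1 − 0.76 + 0.35) = 1/0.59 ≈ 1.695.
ΔG contributes k·ΔG = (+£400 billion) / 0.59 ≈ +£678 billion.
ΔT of +£400 billion changes first-round spending by −c·ΔT = −£304 billion, contributing k·(−c·ΔT) = (−£304 billion) / 0.59 ≈ −£515.3 billion.
Net ΔY = k(ΔG − c·ΔT) = (+£96 billion) / 0.59 ≈ +£162.7 billion.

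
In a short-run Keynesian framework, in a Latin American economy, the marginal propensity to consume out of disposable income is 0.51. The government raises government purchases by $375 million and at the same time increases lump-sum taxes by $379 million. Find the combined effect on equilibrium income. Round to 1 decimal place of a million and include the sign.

+$370.8 million

Expenditure multiplier = 1/(1 − MPC) = 1/(1 − 0.51) = 1/0.49 ≈ 2.041.
ΔG contributes k·ΔG = (+$375 million) / 0.49 ≈ +$765.3 million.
ΔT of +$379 million changes first-round spending by −c·ΔT = −$193.29 million, contributing k·(−c·ΔT) = (−$193.29 million) / 0.49 ≈ −$394.5 million.
Net ΔY = k(ΔG − c·ΔT) = (+$181.71 million) / 0.49 ≈ +$370.8 million.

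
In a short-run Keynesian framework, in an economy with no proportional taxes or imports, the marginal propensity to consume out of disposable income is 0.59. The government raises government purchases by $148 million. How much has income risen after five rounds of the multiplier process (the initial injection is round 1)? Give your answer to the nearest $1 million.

$335 million

Round 1 adds ΔG = $148 million; each later round is MPC = 0.59 times the previous.
After 5 rounds: 148 + 87.32 + 51.5188 + 30.396092 + 17.93369428 = ΔG·(1 − c^5)/(1 − c) = 148 × (1 − 0.0714924299)/0.41 ≈ $335 million.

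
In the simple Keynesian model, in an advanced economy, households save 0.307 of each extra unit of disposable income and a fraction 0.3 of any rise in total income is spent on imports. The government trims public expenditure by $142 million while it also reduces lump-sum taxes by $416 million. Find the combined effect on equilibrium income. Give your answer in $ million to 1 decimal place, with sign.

+$241.0 million

MPC = 1 − MPS = 1 − 0.307 = 0.693.
Expenditure multiplier = 1/(1 − c + m) = 1/(1 − 0.693 + 0.3) = 1/0.607 ≈ 1.647.
ΔG contributes k·ΔG = (−$142 million) / 0.607 ≈ −$233.9 million.
ΔT of −$416 million changes first-round spending by −c·ΔT = +$288.288 million, contributing k·(−c·ΔT) = (+$288.288 million) / 0.607 ≈ +$474.9 million.
Net ΔY = k(ΔG − c·ΔT) = (+$146.288 million) / 0.607 ≈ +$241 million.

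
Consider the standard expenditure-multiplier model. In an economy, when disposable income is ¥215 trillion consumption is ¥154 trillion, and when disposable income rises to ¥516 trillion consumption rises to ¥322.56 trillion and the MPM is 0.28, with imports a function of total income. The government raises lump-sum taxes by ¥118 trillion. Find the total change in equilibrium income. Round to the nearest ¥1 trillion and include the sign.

MPC = ΔC/ΔYd = (322.56 − 154)/(516 − 215) = 168.56/301 = 0.56.
A lump-sum tax change of +¥118 trillion shifts disposable income by −¥118 trillion; first-round consumption changes by −c × ΔT = −0.56 × (+¥118 trillion) = −¥66.08 trillion.
Expenditure multiplier = 1/(1 − c + m) = 1/(1 − 0.56 + 0.28) = 1/0.72 ≈ 1.389.
The tax multiplier is −c × k ≈ −0.778, so ΔY = k × (−c·ΔT) = (−¥66.08 trillion) / 0.72 ≈ −¥92 trillion.

−¥92 trillion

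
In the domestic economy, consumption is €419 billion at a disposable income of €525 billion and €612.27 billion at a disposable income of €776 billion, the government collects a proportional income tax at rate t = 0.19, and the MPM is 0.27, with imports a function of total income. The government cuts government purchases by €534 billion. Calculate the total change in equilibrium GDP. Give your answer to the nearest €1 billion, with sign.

−€826 billion

MPC = ΔC/ΔYd = (612.27 − 419)/(776 − 525) = 193.27/251 = 0.77.
Spending multiplier = 1/(1 − c(1−t) + m) = 1/(1 − 0.77×0.81 + 0.27) = 1/0.6463 ≈ 1.547.
ΔY = k × ΔG = (−€534 billion) / 0.6463 ≈ −€826 billion.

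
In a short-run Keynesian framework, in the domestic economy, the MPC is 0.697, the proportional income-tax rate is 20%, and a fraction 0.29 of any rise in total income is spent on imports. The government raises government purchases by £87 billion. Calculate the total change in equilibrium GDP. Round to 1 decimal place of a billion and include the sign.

Expenditure multiplier = 1/(1 − c(1−t) + m) = 1/(1 − 0.697×0.8 + 0.29) = 1/0.7324 ≈ 1.365.
ΔY = k × ΔG = (+£87 billion) / 0.7324 ≈ +£118.8 billion.

+£118.8 billion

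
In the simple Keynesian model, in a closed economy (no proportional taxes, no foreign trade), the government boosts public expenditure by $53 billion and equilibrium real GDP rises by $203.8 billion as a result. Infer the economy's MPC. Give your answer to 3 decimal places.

Implied spending multiplier k = ΔY/ΔG = 203.8/53 ≈ 3.8453.
Since k = 1/(1 − MPC), MPC = 1 − 1/k = 1 − ΔG/ΔY = 1 − 53/203.8 ≈ 0.740.

0.740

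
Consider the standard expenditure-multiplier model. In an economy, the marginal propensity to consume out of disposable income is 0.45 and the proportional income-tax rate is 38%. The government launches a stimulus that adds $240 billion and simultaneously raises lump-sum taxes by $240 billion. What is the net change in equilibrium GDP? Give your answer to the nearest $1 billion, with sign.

+$183 billion

Expenditure multiplier = 1/(1 − c(1−t)) = 1/(1 − 0.45×0.62) = 1/0.721 ≈ 1.387.
ΔG contributes k·ΔG = (+$240 billion) / 0.721 ≈ +$332.9 billion.
ΔT of +$240 billion changes first-round spending by −c·ΔT = −$108 billion, contributing k·(−c·ΔT) = (−$108 billion) / 0.721 ≈ −$149.8 billion.
Net ΔY = k(ΔG − c·ΔT) = (+$132 billion) / 0.721 ≈ +$183 billion.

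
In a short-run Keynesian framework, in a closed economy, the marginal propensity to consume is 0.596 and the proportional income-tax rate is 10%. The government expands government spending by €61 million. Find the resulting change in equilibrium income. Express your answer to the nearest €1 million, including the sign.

+€132 million

Government-spending multiplier = 1/(1 − c(1−t)) = 1/(1 − 0.596×0.9) = 1/0.4636 ≈ 2.157.
ΔY = k × ΔG = (+€61 million) / 0.4636 ≈ +€132 million.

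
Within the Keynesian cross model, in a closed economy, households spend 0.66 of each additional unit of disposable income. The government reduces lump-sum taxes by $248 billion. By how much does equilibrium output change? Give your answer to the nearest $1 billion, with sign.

+$481 billion

A lump-sum tax change of −$248 billion shifts disposable income by +$248 billion; first-round consumption changes by −c × ΔT = −0.66 × (−$248 billion) = +$163.68 billion.
Expenditure multiplier = 1/(1 − MPC) = 1/(1 − 0.66) = 1/0.34 ≈ 2.941.
The tax multiplier is −c × k ≈ −1.941, so ΔY = k × (−c·ΔT) = (+$163.68 billion) / 0.34 ≈ +$481 billion.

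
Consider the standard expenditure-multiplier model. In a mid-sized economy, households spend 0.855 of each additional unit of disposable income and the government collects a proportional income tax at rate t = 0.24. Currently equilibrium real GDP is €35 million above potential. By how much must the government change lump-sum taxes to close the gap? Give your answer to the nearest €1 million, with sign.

Spending multiplier = 1/(1 − c(1−t)) = 1/(1 − 0.855×0.76) = 1/0.3502 ≈ 2.856.
Tax multiplier = −c·k = −0.855/0.3502 ≈ −2.441. Need ΔY = −€35 million, so ΔT = ΔY/(−c·k) = −(−€35 million) × 0.3502 / 0.855 ≈ +€14 million.
The government should raise lump-sum taxes by €14 million.

+€14 million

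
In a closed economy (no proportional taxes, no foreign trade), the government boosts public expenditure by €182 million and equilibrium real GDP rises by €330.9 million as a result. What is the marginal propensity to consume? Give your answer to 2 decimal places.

0.45

Implied spending multiplier k = ΔY/ΔG = 330.9/182 ≈ 1.8181.
Since k = 1/(1 − MPC), MPC = 1 − 1/k = 1 − ΔG/ΔY = 1 − 182/330.9 ≈ 0.45.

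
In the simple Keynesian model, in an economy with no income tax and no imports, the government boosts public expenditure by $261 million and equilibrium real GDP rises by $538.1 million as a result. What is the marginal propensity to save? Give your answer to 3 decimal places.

Implied spending multiplier k = ΔY/ΔG = 538.1/261 ≈ 2.0617.
Since k = 1/(1 − MPC), MPC = 1 − 1/k = 1 − ΔG/ΔY = 1 − 261/538.1 ≈ 0.515.
MPS = 1 − MPC = 0.485.

0.485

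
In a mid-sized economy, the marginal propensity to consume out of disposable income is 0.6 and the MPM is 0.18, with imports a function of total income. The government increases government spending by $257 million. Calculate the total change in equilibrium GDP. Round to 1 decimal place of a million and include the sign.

+$443.1 million

Spending multiplier = 1/(1 − c + m) = 1/(1 − 0.6 + 0.18) = 1/0.58 ≈ 1.724.
ΔY = k × ΔG = (+$257 million) / 0.58 ≈ +$443.1 million.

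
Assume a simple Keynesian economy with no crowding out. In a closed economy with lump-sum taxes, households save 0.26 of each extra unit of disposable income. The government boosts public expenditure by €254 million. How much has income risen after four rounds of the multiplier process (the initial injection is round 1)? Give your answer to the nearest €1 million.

MPC = 1 − MPS = 1 − 0.26 = 0.74.
Round 1 adds ΔG = €254 million; each later round is MPC = 0.74 times the previous.
After 4 rounds: 254 + 187.96 + 139.0904 + 102.926896 = ΔG·(1 − c^4)/(1 − c) = 254 × (1 − 0.29986576)/0.26 ≈ €684 million.

€684 million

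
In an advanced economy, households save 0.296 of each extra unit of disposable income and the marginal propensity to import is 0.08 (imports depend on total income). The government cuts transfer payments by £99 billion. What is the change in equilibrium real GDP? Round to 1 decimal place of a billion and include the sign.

MPC = 1 − MPS = 1 − 0.296 = 0.704.
The transfer change shifts disposable income by −£99 billion, so first-round consumption changes by c·ΔTR = 0.704 × (−£99 billion) = −£69.696 billion.
Expenditure multiplier = 1/(1 − c + m) = 1/(1 − 0.704 + 0.08) = 1/0.376 ≈ 2.66.
The transfer multiplier is c × k ≈ 1.872, so ΔY = k × (c·ΔTR) = (−£69.696 billion) / 0.376 ≈ −£185.4 billion.

−£185.4 billion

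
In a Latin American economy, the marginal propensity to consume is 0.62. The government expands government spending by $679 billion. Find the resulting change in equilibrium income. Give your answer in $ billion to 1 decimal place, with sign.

Spending multiplier = 1/(1 − MPC) = 1/(1 − 0.62) = 1/0.38 ≈ 2.632.
ΔY = k × ΔG = (+$679 billion) / 0.38 ≈ +$1,786.8 billion.

+$1,786.8 billion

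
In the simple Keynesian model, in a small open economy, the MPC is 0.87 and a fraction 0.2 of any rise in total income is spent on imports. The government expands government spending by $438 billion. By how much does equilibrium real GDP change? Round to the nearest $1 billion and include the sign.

Spending multiplier = 1/(1 − c + m) = 1/(1 − 0.87 + 0.2) = 1/0.33 ≈ 3.03.
ΔY = k × ΔG = (+$438 billion) / 0.33 ≈ +$1,327 billion.

+$1,327 billion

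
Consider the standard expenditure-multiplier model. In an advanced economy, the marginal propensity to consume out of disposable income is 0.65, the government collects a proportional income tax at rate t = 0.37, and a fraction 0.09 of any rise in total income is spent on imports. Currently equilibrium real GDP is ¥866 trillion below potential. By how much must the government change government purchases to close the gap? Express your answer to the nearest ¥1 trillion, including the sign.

+¥589 trillion

Spending multiplier = 1/(1 − c(1−t) + m) = 1/(1 − 0.65×0.63 + 0.09) = 1/0.6805 ≈ 1.47.
Need ΔY = +¥866 trillion, so ΔG = ΔY/k = (+¥866 trillion) × 0.6805 ≈ +¥589 trillion.
The government should increase government purchases by ¥589 trillion.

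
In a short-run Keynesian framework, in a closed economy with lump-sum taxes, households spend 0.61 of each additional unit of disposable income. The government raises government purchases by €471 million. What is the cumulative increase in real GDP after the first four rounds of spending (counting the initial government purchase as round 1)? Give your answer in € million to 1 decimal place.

Round 1 adds ΔG = €471 million; each later round is MPC = 0.61 times the previous.
After 4 rounds: 471 + 287.31 + 175.2591 + 106.908051 = ΔG·(1 − c^4)/(1 − c) = 471 × (1 − 0.13845841)/0.39 ≈ €1,040.5 million.

€1,040.5 million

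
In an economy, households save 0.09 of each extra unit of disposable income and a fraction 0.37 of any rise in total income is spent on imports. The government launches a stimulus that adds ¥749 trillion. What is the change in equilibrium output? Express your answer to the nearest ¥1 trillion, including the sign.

MPC = 1 − MPS = 1 − 0.09 = 0.91.
Expenditure multiplier = 1/(1 − c + m) = 1/(1 − 0.91 + 0.37) = 1/0.46 ≈ 2.174.
ΔY = k × ΔG = (+¥749 trillion) / 0.46 ≈ +¥1,628 trillion.

+¥1,628 trillion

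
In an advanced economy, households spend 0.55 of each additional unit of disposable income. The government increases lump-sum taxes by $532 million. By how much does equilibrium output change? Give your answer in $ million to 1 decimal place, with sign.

−$650.2 million

A lump-sum tax change of +$532 million shifts disposable income by −$532 million; first-round consumption changes by −c × ΔT = −0.55 × (+$532 million) = −$292.6 million.
Expenditure multiplier = 1/(1 − MPC) = 1/(1 − 0.55) = 1/0.45 ≈ 2.222.
The tax multiplier is −c × k ≈ −1.222, so ΔY = k × (−c·ΔT) = (−$292.6 million) / 0.45 ≈ −$650.2 million.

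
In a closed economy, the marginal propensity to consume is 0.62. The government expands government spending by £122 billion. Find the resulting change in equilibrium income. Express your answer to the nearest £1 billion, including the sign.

+£321 billion

Expenditure multiplier = 1/(1 − MPC) = 1/(1 − 0.62) = 1/0.38 ≈ 2.632.
ΔY = k × ΔG = (+£122 billion) / 0.38 ≈ +£321 billion.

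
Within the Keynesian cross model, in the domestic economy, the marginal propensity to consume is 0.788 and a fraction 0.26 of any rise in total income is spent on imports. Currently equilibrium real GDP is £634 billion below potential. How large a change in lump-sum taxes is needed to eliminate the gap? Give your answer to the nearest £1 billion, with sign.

−£380 billion

Spending multiplier = 1/(1 − c + m) = 1/(1 − 0.788 + 0.26) = 1/0.472 ≈ 2.119.
Tax multiplier = −c·k = −0.788/0.472 ≈ −1.669. Need ΔY = +£634 billion, so ΔT = ΔY/(−c·k) = −(+£634 billion) × 0.472 / 0.788 ≈ −£380 billion.
The government should cut lump-sum taxes by £380 billion.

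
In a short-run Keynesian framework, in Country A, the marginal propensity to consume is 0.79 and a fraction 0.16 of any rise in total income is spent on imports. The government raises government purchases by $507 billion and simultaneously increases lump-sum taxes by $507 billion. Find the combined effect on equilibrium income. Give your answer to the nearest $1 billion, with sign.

+$288 billion

Expenditure multiplier = 1/(1 − c + m) = 1/(1 − 0.79 + 0.16) = 1/0.37 ≈ 2.703.
ΔG contributes k·ΔG = (+$507 billion) / 0.37 ≈ +$1,370.3 billion.
ΔT of +$507 billion changes first-round spending by −c·ΔT = −$400.53 billion, contributing k·(−c·ΔT) = (−$400.53 billion) / 0.37 ≈ −$1,082.5 billion.
Net ΔY = k(ΔG − c·ΔT) = (+$106.47 billion) / 0.37 ≈ +$288 billion.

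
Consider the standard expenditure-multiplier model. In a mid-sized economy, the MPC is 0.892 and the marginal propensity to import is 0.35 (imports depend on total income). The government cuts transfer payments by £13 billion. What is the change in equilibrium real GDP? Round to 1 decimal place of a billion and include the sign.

−£25.3 billion

The transfer change shifts disposable income by −£13 billion, so first-round consumption changes by c·ΔTR = 0.892 × (−£13 billion) = −£11.596 billion.
Expenditure multiplier = 1/(1 − c + m) = 1/(1 − 0.892 + 0.35) = 1/0.458 ≈ 2.183.
The transfer multiplier is c × k ≈ 1.948, so ΔY = k × (c·ΔTR) = (−£11.596 billion) / 0.458 ≈ −£25.3 billion.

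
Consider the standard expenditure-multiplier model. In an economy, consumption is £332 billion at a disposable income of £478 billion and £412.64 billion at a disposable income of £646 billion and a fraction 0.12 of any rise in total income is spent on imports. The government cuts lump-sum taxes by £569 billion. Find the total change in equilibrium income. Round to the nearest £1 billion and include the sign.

MPC = ΔC/ΔYd = (412.64 − 332)/(646 − 478) = 80.64/168 = 0.48.
A lump-sum tax change of −£569 billion shifts disposable income by +£569 billion; first-round consumption changes by −c × ΔT = −0.48 × (−£569 billion) = +£273.12 billion.
Expenditure multiplier = 1/(1 − c + m) = 1/(1 − 0.48 + 0.12) = 1/0.64 ≈ 1.563.
The tax multiplier is −c × k = −0.75, so ΔY = k × (−c·ΔT) = (+£273.12 billion) / 0.64 ≈ +£427 billion.

+£427 billion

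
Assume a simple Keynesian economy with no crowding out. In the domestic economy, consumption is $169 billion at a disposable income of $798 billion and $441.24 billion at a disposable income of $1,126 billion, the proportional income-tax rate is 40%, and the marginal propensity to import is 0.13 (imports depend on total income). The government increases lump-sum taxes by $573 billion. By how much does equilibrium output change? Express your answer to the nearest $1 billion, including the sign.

−$753 billion

MPC = ΔC/ΔYd = (441.24 − 169)/(1,126 − 798) = 272.24/328 = 0.83.
A lump-sum tax change of +$573 billion shifts disposable income by −$573 billion; first-round consumption changes by −c × ΔT = −0.83 × (+$573 billion) = −$475.59 billion.
Expenditure multiplier = 1/(1 − c(1−t) + m) = 1/(1 − 0.83×0.6 + 0.13) = 1/0.632 ≈ 1.582.
The tax multiplier is −c × k ≈ −1.313, so ΔY = k × (−c·ΔT) = (−$475.59 billion) / 0.632 ≈ −$753 billion.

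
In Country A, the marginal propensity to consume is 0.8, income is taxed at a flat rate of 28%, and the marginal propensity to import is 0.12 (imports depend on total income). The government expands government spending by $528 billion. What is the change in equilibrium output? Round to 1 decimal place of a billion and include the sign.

Expenditure multiplier = 1/(1 − c(1−t) + m) = 1/(1 − 0.8×0.72 + 0.12) = 1/0.544 ≈ 1.838.
ΔY = k × ΔG = (+$528 billion) / 0.544 ≈ +$970.6 billion.

+$970.6 billion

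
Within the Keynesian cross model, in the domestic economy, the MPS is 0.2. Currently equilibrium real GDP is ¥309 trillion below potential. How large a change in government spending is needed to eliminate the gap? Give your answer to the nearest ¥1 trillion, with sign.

MPC = 1 − MPS = 1 − 0.2 = 0.8.
Spending multiplier = 1/(1 − MPC) = 1/(1 − 0.8) = 1/0.2 = 5.
Need ΔY = +¥309 trillion, so ΔG = ΔY/k = (+¥309 trillion) × 0.2 ≈ +¥62 trillion.
The government should increase government spending by ¥62 trillion.

+¥62 trillion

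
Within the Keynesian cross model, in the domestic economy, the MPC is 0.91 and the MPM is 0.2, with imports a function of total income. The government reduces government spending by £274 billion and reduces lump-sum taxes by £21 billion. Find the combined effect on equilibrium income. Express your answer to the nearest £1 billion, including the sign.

Expenditure multiplier = 1/(1 − c + m) = 1/(1 − 0.91 + 0.2) = 1/0.29 ≈ 3.448.
ΔG contributes k·ΔG = (−£274 billion) / 0.29 ≈ −£944.8 billion.
ΔT of −£21 billion changes first-round spending by −c·ΔT = +£19.11 billion, contributing k·(−c·ΔT) = (+£19.11 billion) / 0.29 ≈ +£65.9 billion.
Net ΔY = k(ΔG − c·ΔT) = (−£254.89 billion) / 0.29 ≈ −£879 billion.

−£879 billion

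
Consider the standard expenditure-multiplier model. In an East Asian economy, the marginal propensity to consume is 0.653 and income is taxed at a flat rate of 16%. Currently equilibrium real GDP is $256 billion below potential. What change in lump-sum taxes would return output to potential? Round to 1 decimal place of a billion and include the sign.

Spending multiplier = 1/(1 − c(1−t)) = 1/(1 − 0.653×0.84) = 1/0.45148 ≈ 2.215.
Tax multiplier = −c·k = −0.653/0.45148 ≈ −1.446. Need ΔY = +$256 billion, so ΔT = ΔY/(−c·k) = −(+$256 billion) × 0.45148 / 0.653 ≈ −$177 billion.
The government should cut lump-sum taxes by $177 billion.

−$177.0 billion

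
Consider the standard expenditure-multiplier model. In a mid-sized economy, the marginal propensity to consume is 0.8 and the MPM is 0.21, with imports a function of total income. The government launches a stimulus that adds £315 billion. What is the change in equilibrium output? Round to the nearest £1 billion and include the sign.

+£768 billion

Government-spending multiplier = 1/(1 − c + m) = 1/(1 − 0.8 + 0.21) = 1/0.41 ≈ 2.439.
ΔY = k × ΔG = (+£315 billion) / 0.41 ≈ +£768 billion.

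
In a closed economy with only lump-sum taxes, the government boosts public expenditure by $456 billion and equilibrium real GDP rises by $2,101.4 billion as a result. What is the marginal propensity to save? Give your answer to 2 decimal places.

0.22

Implied spending multiplier k = ΔY/ΔG = 2,101.4/456 ≈ 4.6083.
Since k = 1/(1 − MPC), MPC = 1 − 1/k = 1 − ΔG/ΔY = 1 − 456/2,101.4 ≈ 0.78.
MPS = 1 − MPC = 0.22.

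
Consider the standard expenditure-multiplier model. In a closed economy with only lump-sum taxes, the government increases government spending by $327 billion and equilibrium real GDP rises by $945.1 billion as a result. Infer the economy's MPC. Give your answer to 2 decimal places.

0.65

Implied spending multiplier k = ΔY/ΔG = 945.1/327 ≈ 2.8902.
Since k = 1/(1 − MPC), MPC = 1 − 1/k = 1 − ΔG/ΔY = 1 − 327/945.1 ≈ 0.65.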